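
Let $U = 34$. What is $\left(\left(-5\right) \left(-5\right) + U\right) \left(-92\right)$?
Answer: $-5428$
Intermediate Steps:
$\left(\left(-5\right) \left(-5\right) + U\right) \left(-92\right) = \left(\left(-5\right) \left(-5\right) + 34\right) \left(-92\right) = \left(25 + 34\right) \left(-92\right) = 59 \left(-92\right) = -5428$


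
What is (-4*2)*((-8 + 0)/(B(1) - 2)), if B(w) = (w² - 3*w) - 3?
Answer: -64/7 ≈ -9.1429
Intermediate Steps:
B(w) = -3 + w² - 3*w
(-4*2)*((-8 + 0)/(B(1) - 2)) = (-4*2)*((-8 + 0)/((-3 + 1² - 3*1) - 2)) = -(-64)/((-3 + 1 - 3) - 2) = -(-64)/(-5 - 2) = -(-64)/(-7) = -(-64)*(-1)/7 = -8*8/7 = -64/7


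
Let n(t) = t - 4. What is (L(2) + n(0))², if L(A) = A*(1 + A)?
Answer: 4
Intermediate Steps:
n(t) = -4 + t
(L(2) + n(0))² = (2*(1 + 2) + (-4 + 0))² = (2*3 - 4)² = (6 - 4)² = 2² = 4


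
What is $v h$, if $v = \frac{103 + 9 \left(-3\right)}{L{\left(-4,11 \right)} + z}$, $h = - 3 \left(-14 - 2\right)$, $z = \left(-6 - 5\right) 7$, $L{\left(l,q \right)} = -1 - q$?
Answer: $- \frac{3648}{89} \approx -40.989$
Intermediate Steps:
$z = -77$ ($z = \left(-11\right) 7 = -77$)
$h = 48$ ($h = \left(-3\right) \left(-16\right) = 48$)
$v = - \frac{76}{89}$ ($v = \frac{103 + 9 \left(-3\right)}{\left(-1 - 11\right) - 77} = \frac{103 - 27}{\left(-1 - 11\right) - 77} = \frac{76}{-12 - 77} = \frac{76}{-89} = 76 \left(- \frac{1}{89}\right) = - \frac{76}{89} \approx -0.85393$)
$v h = \left(- \frac{76}{89}\right) 48 = - \frac{3648}{89}$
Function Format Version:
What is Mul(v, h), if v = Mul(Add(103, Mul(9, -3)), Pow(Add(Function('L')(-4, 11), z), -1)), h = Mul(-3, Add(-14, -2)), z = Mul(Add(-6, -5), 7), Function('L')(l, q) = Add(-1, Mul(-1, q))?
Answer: Rational(-3648, 89) ≈ -40.989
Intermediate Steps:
z = -77 (z = Mul(-11, 7) = -77)
h = 48 (h = Mul(-3, -16) = 48)
v = Rational(-76, 89) (v = Mul(Add(103, Mul(9, -3)), Pow(Add(Add(-1, Mul(-1, 11)), -77), -1)) = Mul(Add(103, -27), Pow(Add(Add(-1, -11), -77), -1)) = Mul(76, Pow(Add(-12, -77), -1)) = Mul(76, Pow(-89, -1)) = Mul(76, Rational(-1, 89)) = Rational(-76, 89) ≈ -0.85393)
Mul(v, h) = Mul(Rational(-76, 89), 48) = Rational(-3648, 89)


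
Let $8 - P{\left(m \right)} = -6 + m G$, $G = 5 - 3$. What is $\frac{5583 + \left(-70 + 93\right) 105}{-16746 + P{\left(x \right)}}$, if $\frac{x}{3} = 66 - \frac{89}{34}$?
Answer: $- \frac{135966}{290909} \approx -0.46738$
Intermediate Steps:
$x = \frac{6465}{34}$ ($x = 3 \left(66 - \frac{89}{34}\right) = 3 \cdot \frac{2155}{34} = \frac{6465}{34} \approx 190.15$)
$G = 2$
$P{\left(m \right)} = 14 - 2 m$ ($P{\left(m \right)} = 8 - \left(-6 + m 2\right) = 8 - \left(-6 + 2 m\right) = 14 - 2 m$)
$\frac{5583 + \left(-70 + 93\right) 105}{-16746 + P{\left(x \right)}} = \frac{5583 + \left(-70 + 93\right) 105}{-16746 + \left(14 - \frac{6465}{17}\right)} = \frac{5583 + 23 \cdot 105}{-16746 + \left(14 - \frac{6465}{17}\right)} = \frac{5583 + 2415}{-16746 - \frac{6227}{17}} = \frac{7998}{- \frac{290909}{17}} = 7998 \left(- \frac{17}{290909}\right) = - \frac{135966}{290909}$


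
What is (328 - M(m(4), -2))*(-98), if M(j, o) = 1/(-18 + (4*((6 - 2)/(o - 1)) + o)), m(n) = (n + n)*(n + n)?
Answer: -1221619/38 ≈ -32148.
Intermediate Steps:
m(n) = 4*n² (m(n) = (2*n)*(2*n) = 4*n²)
M(j, o) = 1/(-18 + o + 16/(-1 + o)) (M(j, o) = 1/(-18 + (4*(4/(-1 + o)) + o)) = 1/(-18 + (16/(-1 + o) + o)) = 1/(-18 + (o + 16/(-1 + o))) = 1/(-18 + o + 16/(-1 + o)))
(328 - M(m(4), -2))*(-98) = (328 - (-1 - 2)/(34 + (-2)² - 19*(-2)))*(-98) = (328 - (-3)/(34 + 4 + 38))*(-98) = (328 - (-3)/76)*(-98) = (328 - 1*(-3/76))*(-98) = (328 + 3/76)*(-98) = (24931/76)*(-98) = -1221619/38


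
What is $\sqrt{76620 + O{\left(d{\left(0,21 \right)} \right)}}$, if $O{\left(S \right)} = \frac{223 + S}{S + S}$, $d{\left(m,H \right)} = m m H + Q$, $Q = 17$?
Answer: $\frac{6 \sqrt{615145}}{17} \approx 276.82$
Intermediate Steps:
$d{\left(m,H \right)} = 17 + H m^{2}$ ($d{\left(m,H \right)} = m m H + 17 = m^{2} H + 17 = H m^{2} + 17 = 17 + H m^{2}$)
$O{\left(S \right)} = \frac{223 + S}{2 S}$
$\sqrt{76620 + O{\left(d{\left(0,21 \right)} \right)}} = \sqrt{76620 + \frac{223 + \left(17 + 21 \cdot 0^{2}\right)}{2 \left(17 + 21 \cdot 0^{2}\right)}} = \sqrt{76620 + \frac{223 + \left(17 + 21 \cdot 0\right)}{2 \left(17 + 21 \cdot 0\right)}} = \sqrt{76620 + \frac{223 + \left(17 + 0\right)}{2 \left(17 + 0\right)}} = \sqrt{76620 + \frac{223 + 17}{2 \cdot 17}} = \sqrt{76620 + \frac{1}{2} \cdot \frac{1}{17} \cdot 240} = \sqrt{76620 + \frac{120}{17}} = \sqrt{\frac{1302660}{17}} = \frac{6 \sqrt{615145}}{17}$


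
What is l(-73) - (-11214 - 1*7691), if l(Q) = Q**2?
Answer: 24234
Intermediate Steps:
l(-73) - (-11214 - 1*7691) = (-73)**2 - (-11214 - 1*7691) = 5329 - (-11214 - 7691) = 5329 - 1*(-18905) = 5329 + 18905 = 24234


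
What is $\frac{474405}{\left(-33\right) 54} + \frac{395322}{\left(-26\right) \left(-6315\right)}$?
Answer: $- \frac{4288227397}{16254810} \approx -263.81$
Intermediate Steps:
$\frac{474405}{\left(-33\right) 54} + \frac{395322}{\left(-26\right) \left(-6315\right)} = \frac{474405}{-1782} + \frac{395322}{164190} = 474405 \left(- \frac{1}{1782}\right) + 395322 \cdot \frac{1}{164190} = - \frac{158135}{594} + \frac{65887}{27365} = - \frac{4288227397}{16254810}$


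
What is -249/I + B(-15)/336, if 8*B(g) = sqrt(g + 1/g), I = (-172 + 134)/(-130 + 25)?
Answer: -26145/38 + I*sqrt(3390)/40320 ≈ -688.03 + 0.001444*I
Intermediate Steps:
I = 38/105 (I = -38/(-105) = -38*(-1/105) = 38/105 ≈ 0.36190)
B(g) = sqrt(g + 1/g)/8
-249/I + B(-15)/336 = -249/38/105 + (sqrt(-15 + 1/(-15))/8)/336 = -249*105/38 + (sqrt(-15 - 1/15)/8)*(1/336) = -26145/38 + (sqrt(-226/15)/8)*(1/336) = -26145/38 + ((I*sqrt(3390)/15)/8)*(1/336) = -26145/38 + (I*sqrt(3390)/120)*(1/336) = -26145/38 + I*sqrt(3390)/40320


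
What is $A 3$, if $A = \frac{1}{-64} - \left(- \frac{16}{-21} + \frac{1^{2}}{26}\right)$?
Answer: $- \frac{14257}{5824} \approx -2.448$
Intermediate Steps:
$A = - \frac{14257}{17472}$ ($A = - \frac{1}{64} - \left(\left(-16\right) \left(- \frac{1}{21}\right) + 1 \cdot \frac{1}{26}\right) = - \frac{1}{64} - \left(\frac{16}{21} + \frac{1}{26}\right) = - \frac{1}{64} - \frac{437}{546} = - \frac{14257}{17472} \approx -0.81599$)
$A 3 = \left(- \frac{14257}{17472}\right) 3 = - \frac{14257}{5824}$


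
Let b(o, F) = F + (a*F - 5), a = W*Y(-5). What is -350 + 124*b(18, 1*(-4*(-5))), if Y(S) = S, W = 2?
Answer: -23290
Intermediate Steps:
a = -10 (a = 2*(-5) = -10)
b(o, F) = -5 - 9*F (b(o, F) = F + (-10*F - 5) = F + (-5 - 10*F) = -5 - 9*F)
-350 + 124*b(18, 1*(-4*(-5))) = -350 + 124*(-5 - 9*(-4*(-5))) = -350 + 124*(-5 - 9*20) = -350 + 124*(-5 - 180) = -350 + 124*(-185) = -350 - 22940 = -23290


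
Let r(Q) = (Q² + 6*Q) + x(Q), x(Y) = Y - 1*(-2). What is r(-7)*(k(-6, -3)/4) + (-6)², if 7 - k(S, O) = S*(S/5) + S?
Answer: 389/10 ≈ 38.900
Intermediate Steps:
x(Y) = 2 + Y (x(Y) = Y + 2 = 2 + Y)
k(S, O) = 7 - S - S²/5 (k(S, O) = 7 - (S*(S/5) + S) = 7 - (S²/5 + S) = 7 - (S + S²/5) = 7 + (-S - S²/5) = 7 - S - S²/5)
r(Q) = 2 + Q² + 7*Q (r(Q) = (Q² + 6*Q) + (2 + Q) = 2 + Q² + 7*Q)
r(-7)*(k(-6, -3)/4) + (-6)² = (2 + (-7)² + 7*(-7))*((7 - 1*(-6) - ⅕*(-6)²)/4) + (-6)² = (2 + 49 - 49)*((7 + 6 - ⅕*36)*(¼)) + 36 = 2*((7 + 6 - 36/5)*(¼)) + 36 = 2*((29/5)*(¼)) + 36 = 2*(29/20) + 36 = 29/10 + 36 = 389/10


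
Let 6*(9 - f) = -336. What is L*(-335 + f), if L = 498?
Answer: -134460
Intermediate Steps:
f = 65 (f = 9 - ⅙*(-336) = 9 + 56 = 65)
L*(-335 + f) = 498*(-335 + 65) = 498*(-270) = -134460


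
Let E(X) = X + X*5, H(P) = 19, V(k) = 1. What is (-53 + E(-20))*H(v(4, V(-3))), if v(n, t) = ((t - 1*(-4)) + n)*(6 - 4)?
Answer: -3287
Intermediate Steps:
v(n, t) = 8 + 2*n + 2*t (v(n, t) = ((t + 4) + n)*2 = ((4 + t) + n)*2 = (4 + n + t)*2 = 8 + 2*n + 2*t)
E(X) = 6*X (E(X) = X + 5*X = 6*X)
(-53 + E(-20))*H(v(4, V(-3))) = (-53 + 6*(-20))*19 = (-53 - 120)*19 = -173*19 = -3287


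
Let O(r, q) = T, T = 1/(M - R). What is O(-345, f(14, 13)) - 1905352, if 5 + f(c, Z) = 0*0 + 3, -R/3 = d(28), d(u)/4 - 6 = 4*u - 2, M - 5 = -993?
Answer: -769762207/404 ≈ -1.9054e+6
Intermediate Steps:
M = -988 (M = 5 - 993 = -988)
d(u) = 16 + 16*u (d(u) = 24 + 4*(4*u - 2) = 24 + 4*(-2 + 4*u) = 24 + (-8 + 16*u) = 16 + 16*u)
R = -1392 (R = -3*(16 + 16*28) = -3*(16 + 448) = -3*464 = -1392)
f(c, Z) = -2 (f(c, Z) = -5 + (0*0 + 3) = -5 + (0 + 3) = -5 + 3 = -2)
T = 1/404 (T = 1/(-988 - 1*(-1392)) = 1/(-988 + 1392) = 1/404 ≈ 0.0024752)
O(r, q) = 1/404
O(-345, f(14, 13)) - 1905352 = 1/404 - 1905352 = -769762207/404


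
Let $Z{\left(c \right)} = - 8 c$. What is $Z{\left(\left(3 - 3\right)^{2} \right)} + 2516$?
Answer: $2516$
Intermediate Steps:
$Z{\left(\left(3 - 3\right)^{2} \right)} + 2516 = - 8 \left(3 - 3\right)^{2} + 2516 = - 8 \cdot 0^{2} + 2516 = \left(-8\right) 0 + 2516 = 0 + 2516 = 2516$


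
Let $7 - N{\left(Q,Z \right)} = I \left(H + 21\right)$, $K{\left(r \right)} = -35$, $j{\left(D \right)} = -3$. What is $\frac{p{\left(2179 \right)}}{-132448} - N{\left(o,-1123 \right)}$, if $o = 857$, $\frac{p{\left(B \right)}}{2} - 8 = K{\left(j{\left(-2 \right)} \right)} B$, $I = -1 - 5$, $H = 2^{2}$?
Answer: $- \frac{10320911}{66224} \approx -155.85$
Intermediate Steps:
$H = 4$
$I = -6$ ($I = -1 - 5 = -6$)
$p{\left(B \right)} = 16 - 70 B$ ($p{\left(B \right)} = 16 + 2 \left(- 35 B\right) = 16 - 70 B$)
$N{\left(Q,Z \right)} = 157$ ($N{\left(Q,Z \right)} = 7 - - 6 \left(4 + 21\right) = 7 - \left(-6\right) 25 = 7 - -150 = 7 + 150 = 157$)
$\frac{p{\left(2179 \right)}}{-132448} - N{\left(o,-1123 \right)} = \frac{16 - 152530}{-132448} - 157 = \left(16 - 152530\right) \left(- \frac{1}{132448}\right) - 157 = \left(-152514\right) \left(- \frac{1}{132448}\right) - 157 = \frac{76257}{66224} - 157 = - \frac{10320911}{66224}$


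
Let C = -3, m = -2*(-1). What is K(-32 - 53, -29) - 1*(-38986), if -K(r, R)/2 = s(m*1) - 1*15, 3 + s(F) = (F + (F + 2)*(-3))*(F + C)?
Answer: 39002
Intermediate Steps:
m = 2
s(F) = -3 + (-6 - 2*F)*(-3 + F) (s(F) = -3 + (F + (F + 2)*(-3))*(F - 3) = -3 + (F + (2 + F)*(-3))*(-3 + F) = -3 + (F + (-6 - 3*F))*(-3 + F) = -3 + (-6 - 2*F)*(-3 + F))
K(r, R) = 16 (K(r, R) = -2*((15 - 2*(2*1)**2) - 1*15) = -2*((15 - 2*2**2) - 15) = -2*((15 - 2*4) - 15) = -2*((15 - 8) - 15) = -2*(7 - 15) = -2*(-8) = 16)
K(-32 - 53, -29) - 1*(-38986) = 16 - 1*(-38986) = 16 + 38986 = 39002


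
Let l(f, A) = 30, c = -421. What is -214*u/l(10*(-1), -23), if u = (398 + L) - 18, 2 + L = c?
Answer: 4601/15 ≈ 306.73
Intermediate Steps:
L = -423 (L = -2 - 421 = -423)
u = -43 (u = (398 - 423) - 18 = -25 - 18 = -43)
-214*u/l(10*(-1), -23) = -(-9202)/30 = -214*(-43/30) = 4601/15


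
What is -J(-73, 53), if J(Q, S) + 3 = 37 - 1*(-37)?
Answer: -71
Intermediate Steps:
J(Q, S) = 71 (J(Q, S) = -3 + (37 - 1*(-37)) = -3 + (37 + 37) = -3 + 74 = 71)
-J(-73, 53) = -1*71 = -71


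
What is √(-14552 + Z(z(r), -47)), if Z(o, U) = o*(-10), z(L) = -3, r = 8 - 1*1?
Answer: I*√14522 ≈ 120.51*I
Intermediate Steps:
r = 7 (r = 8 - 1 = 7)
Z(o, U) = -10*o
√(-14552 + Z(z(r), -47)) = √(-14552 - 10*(-3)) = √(-14552 + 30) = √(-14522) = I*√14522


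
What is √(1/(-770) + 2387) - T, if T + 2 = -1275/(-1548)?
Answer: 607/516 + 3*√157250170/770 ≈ 50.033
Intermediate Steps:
T = -607/516 (T = -2 - 1275/(-1548) = -2 - 1275*(-1/1548) = -2 + 425/516 = -607/516 ≈ -1.1764)
√(1/(-770) + 2387) - T = √(1/(-770) + 2387) - 1*(-607/516) = √(-1/770 + 2387) + 607/516 = √(1837989/770) + 607/516 = 3*√157250170/770 + 607/516 = 607/516 + 3*√157250170/770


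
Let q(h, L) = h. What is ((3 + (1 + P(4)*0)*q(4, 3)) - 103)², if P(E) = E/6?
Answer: 9216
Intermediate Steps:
P(E) = E/6 (P(E) = E*(⅙) = E/6)
((3 + (1 + P(4)*0)*q(4, 3)) - 103)² = ((3 + (1 + ((⅙)*4)*0)*4) - 103)² = ((3 + (1 + (⅔)*0)*4) - 103)² = ((3 + (1 + 0)*4) - 103)² = ((3 + 1*4) - 103)² = ((3 + 4) - 103)² = (7 - 103)² = (-96)² = 9216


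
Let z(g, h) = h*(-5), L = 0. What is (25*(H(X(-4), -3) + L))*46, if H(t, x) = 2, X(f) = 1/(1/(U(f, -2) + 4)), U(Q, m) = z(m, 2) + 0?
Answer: 2300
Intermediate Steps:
z(g, h) = -5*h
U(Q, m) = -10 (U(Q, m) = -5*2 + 0 = -10 + 0 = -10)
X(f) = -6 (X(f) = 1/(1/(-10 + 4)) = 1/(1/(-6)) = 1/(-1/6) = -6)
(25*(H(X(-4), -3) + L))*46 = (25*(2 + 0))*46 = (25*2)*46 = 50*46 = 2300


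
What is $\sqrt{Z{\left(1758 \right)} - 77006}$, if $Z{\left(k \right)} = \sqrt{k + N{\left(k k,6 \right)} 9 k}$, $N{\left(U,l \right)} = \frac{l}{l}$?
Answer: $\sqrt{-77006 + 2 \sqrt{4395}} \approx 277.26 i$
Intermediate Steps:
$N{\left(U,l \right)} = 1$
$Z{\left(k \right)} = \sqrt{10} \sqrt{k}$ ($Z{\left(k \right)} = \sqrt{k + 1 \cdot 9 k} = \sqrt{k + 9 k} = \sqrt{10 k} = \sqrt{10} \sqrt{k}$)
$\sqrt{Z{\left(1758 \right)} - 77006} = \sqrt{\sqrt{10} \sqrt{1758} - 77006} = \sqrt{2 \sqrt{4395} - 77006} = \sqrt{-77006 + 2 \sqrt{4395}}$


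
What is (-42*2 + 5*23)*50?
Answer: 1550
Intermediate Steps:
(-42*2 + 5*23)*50 = (-7*6*2 + 115)*50 = (-42*2 + 115)*50 = (-84 + 115)*50 = 31*50 = 1550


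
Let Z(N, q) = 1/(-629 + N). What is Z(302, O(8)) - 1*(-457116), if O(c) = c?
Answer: 149476931/327 ≈ 4.5712e+5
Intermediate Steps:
Z(302, O(8)) - 1*(-457116) = 1/(-629 + 302) - 1*(-457116) = 1/(-327) + 457116 = -1/327 + 457116 = 149476931/327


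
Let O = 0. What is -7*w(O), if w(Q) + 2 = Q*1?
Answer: 14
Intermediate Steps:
w(Q) = -2 + Q (w(Q) = -2 + Q*1 = -2 + Q)
-7*w(O) = -7*(-2 + 0) = -7*(-2) = 14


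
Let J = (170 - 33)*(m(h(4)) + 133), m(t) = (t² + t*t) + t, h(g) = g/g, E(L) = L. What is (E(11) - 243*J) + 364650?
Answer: -4162915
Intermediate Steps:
h(g) = 1
m(t) = t + 2*t² (m(t) = (t² + t²) + t = 2*t² + t = t + 2*t²)
J = 18632 (J = (170 - 33)*(1*(1 + 2*1) + 133) = 137*(1*(1 + 2) + 133) = 137*(1*3 + 133) = 137*(3 + 133) = 137*136 = 18632)
(E(11) - 243*J) + 364650 = (11 - 243*18632) + 364650 = (11 - 4527576) + 364650 = -4527565 + 364650 = -4162915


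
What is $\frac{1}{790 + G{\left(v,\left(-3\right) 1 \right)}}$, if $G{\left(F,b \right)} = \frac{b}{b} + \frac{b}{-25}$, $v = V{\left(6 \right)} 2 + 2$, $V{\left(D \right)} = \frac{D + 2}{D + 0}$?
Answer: $\frac{25}{19778} \approx 0.001264$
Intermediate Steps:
$V{\left(D \right)} = \frac{2 + D}{D}$
$v = \frac{14}{3}$ ($v = \frac{2 + 6}{6} \cdot 2 + 2 = \frac{1}{6} \cdot 8 \cdot 2 + 2 = \frac{4}{3} \cdot 2 + 2 = \frac{8}{3} + 2 = \frac{14}{3} \approx 4.6667$)
$G{\left(F,b \right)} = 1 - \frac{b}{25}$ ($G{\left(F,b \right)} = 1 + b \left(- \frac{1}{25}\right) = 1 - \frac{b}{25}$)
$\frac{1}{790 + G{\left(v,\left(-3\right) 1 \right)}} = \frac{1}{790 + \left(1 - \frac{\left(-3\right) 1}{25}\right)} = \frac{1}{790 + \left(1 - - \frac{3}{25}\right)} = \frac{1}{790 + \left(1 + \frac{3}{25}\right)} = \frac{1}{790 + \frac{28}{25}} = \frac{1}{\frac{19778}{25}} = \frac{25}{19778}$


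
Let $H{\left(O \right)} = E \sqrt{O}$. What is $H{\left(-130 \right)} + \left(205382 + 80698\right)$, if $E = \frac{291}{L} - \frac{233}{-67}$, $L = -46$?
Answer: $286080 - \frac{8779 i \sqrt{130}}{3082} \approx 2.8608 \cdot 10^{5} - 32.478 i$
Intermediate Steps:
$E = - \frac{8779}{3082}$ ($E = \frac{291}{-46} - \frac{233}{-67} = 291 \left(- \frac{1}{46}\right) - - \frac{233}{67} = - \frac{291}{46} + \frac{233}{67} = - \frac{8779}{3082} \approx -2.8485$)
$H{\left(O \right)} = - \frac{8779 \sqrt{O}}{3082}$
$H{\left(-130 \right)} + \left(205382 + 80698\right) = - \frac{8779 \sqrt{-130}}{3082} + \left(205382 + 80698\right) = - \frac{8779 i \sqrt{130}}{3082} + 286080 = 286080 - \frac{8779 i \sqrt{130}}{3082}$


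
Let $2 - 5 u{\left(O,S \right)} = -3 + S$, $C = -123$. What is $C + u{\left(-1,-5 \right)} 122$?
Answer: $121$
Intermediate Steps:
$u{\left(O,S \right)} = 1 - \frac{S}{5}$ ($u{\left(O,S \right)} = \frac{2}{5} - \frac{-3 + S}{5} = \frac{2}{5} - \left(- \frac{3}{5} + \frac{S}{5}\right) = 1 - \frac{S}{5}$)
$C + u{\left(-1,-5 \right)} 122 = -123 + \left(1 - -1\right) 122 = -123 + \left(1 + 1\right) 122 = -123 + 2 \cdot 122 = -123 + 244 = 121$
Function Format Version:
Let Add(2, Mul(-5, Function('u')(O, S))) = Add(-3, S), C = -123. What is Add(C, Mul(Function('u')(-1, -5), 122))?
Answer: 121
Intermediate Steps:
Function('u')(O, S) = Add(1, Mul(Rational(-1, 5), S)) (Function('u')(O, S) = Add(Rational(2, 5), Mul(Rational(-1, 5), Add(-3, S))) = Add(Rational(2, 5), Add(Rational(3, 5), Mul(Rational(-1, 5), S))) = Add(1, Mul(Rational(-1, 5), S)))
Add(C, Mul(Function('u')(-1, -5), 122)) = Add(-123, Mul(Add(1, Mul(Rational(-1, 5), -5)), 122)) = Add(-123, Mul(Add(1, 1), 122)) = Add(-123, Mul(2, 122)) = Add(-123, 244) = 121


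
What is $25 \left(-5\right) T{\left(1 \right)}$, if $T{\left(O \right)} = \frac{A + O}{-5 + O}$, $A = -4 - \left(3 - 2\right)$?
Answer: $-125$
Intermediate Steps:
$A = -5$ ($A = -4 - \left(3 - 2\right) = -4 - 1 = -5$)
$T{\left(O \right)} = 1$ ($T{\left(O \right)} = \frac{-5 + O}{-5 + O} = 1$)
$25 \left(-5\right) T{\left(1 \right)} = 25 \left(-5\right) 1 = \left(-125\right) 1 = -125$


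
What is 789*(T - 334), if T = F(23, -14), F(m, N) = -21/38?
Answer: -10030557/38 ≈ -2.6396e+5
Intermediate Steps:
F(m, N) = -21/38 (F(m, N) = -21*1/38 = -21/38)
T = -21/38 ≈ -0.55263
789*(T - 334) = 789*(-21/38 - 334) = 789*(-12713/38) = -10030557/38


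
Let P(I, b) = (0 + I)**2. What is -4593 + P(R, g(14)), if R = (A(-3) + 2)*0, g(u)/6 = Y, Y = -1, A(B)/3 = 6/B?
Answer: -4593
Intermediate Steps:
A(B) = 18/B (A(B) = 3*(6/B) = 18/B)
g(u) = -6 (g(u) = 6*(-1) = -6)
R = 0 (R = (18/(-3) + 2)*0 = (18*(-1/3) + 2)*0 = (-6 + 2)*0 = -4*0 = 0)
P(I, b) = I**2
-4593 + P(R, g(14)) = -4593 + 0**2 = -4593 + 0 = -4593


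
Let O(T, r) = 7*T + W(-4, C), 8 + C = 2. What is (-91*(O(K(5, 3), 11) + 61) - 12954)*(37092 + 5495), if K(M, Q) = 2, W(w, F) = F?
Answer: -819075771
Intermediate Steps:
C = -6 (C = -8 + 2 = -6)
O(T, r) = -6 + 7*T (O(T, r) = 7*T - 6 = -6 + 7*T)
(-91*(O(K(5, 3), 11) + 61) - 12954)*(37092 + 5495) = (-91*((-6 + 7*2) + 61) - 12954)*(37092 + 5495) = (-91*((-6 + 14) + 61) - 12954)*42587 = (-91*(8 + 61) - 12954)*42587 = (-91*69 - 12954)*42587 = (-6279 - 12954)*42587 = -19233*42587 = -819075771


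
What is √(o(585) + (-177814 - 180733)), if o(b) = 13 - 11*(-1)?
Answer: 11*I*√2963 ≈ 598.77*I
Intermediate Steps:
o(b) = 24 (o(b) = 13 + 11 = 24)
√(o(585) + (-177814 - 180733)) = √(24 + (-177814 - 180733)) = √(24 - 358547) = √(-358523) = 11*I*√2963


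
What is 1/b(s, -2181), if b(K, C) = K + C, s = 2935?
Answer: 1/754 ≈ 0.0013263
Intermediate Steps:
b(K, C) = C + K
1/b(s, -2181) = 1/(-2181 + 2935) = 1/754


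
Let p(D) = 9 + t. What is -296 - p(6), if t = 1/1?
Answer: -306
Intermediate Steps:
t = 1
p(D) = 10 (p(D) = 9 + 1 = 10)
-296 - p(6) = -296 - 1*10 = -296 - 10 = -306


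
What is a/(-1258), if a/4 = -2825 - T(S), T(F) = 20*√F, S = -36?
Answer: 5650/629 + 240*I/629 ≈ 8.9825 + 0.38156*I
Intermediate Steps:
a = -11300 - 480*I (a = 4*(-2825 - 20*√(-36)) = 4*(-2825 - 20*6*I) = 4*(-2825 - 120*I) = -11300 - 480*I ≈ -11300.0 - 480.0*I)
a/(-1258) = (-11300 - 480*I)/(-1258) = (-11300 - 480*I)*(-1/1258) = 5650/629 + 240*I/629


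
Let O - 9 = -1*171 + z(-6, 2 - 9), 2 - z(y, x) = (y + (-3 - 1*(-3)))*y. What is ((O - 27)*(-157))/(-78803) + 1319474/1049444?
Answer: 33618212869/41349667766 ≈ 0.81302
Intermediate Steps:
z(y, x) = 2 - y**2 (z(y, x) = 2 - (y + (-3 - 1*(-3)))*y = 2 - (y + (-3 + 3))*y = 2 - (y + 0)*y = 2 - y*y = 2 - y**2)
O = -196 (O = 9 + (-1*171 + (2 - 1*(-6)**2)) = 9 + (-171 + (2 - 1*36)) = 9 + (-171 + (2 - 36)) = 9 + (-171 - 34) = 9 - 205 = -196)
((O - 27)*(-157))/(-78803) + 1319474/1049444 = ((-196 - 27)*(-157))/(-78803) + 1319474/1049444 = -223*(-157)*(-1/78803) + 1319474*(1/1049444) = 35011*(-1/78803) + 659737/524722 = -35011/78803 + 659737/524722 = 33618212869/41349667766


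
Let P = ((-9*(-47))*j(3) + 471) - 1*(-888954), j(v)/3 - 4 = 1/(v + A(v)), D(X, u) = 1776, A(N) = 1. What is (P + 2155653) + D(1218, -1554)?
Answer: 12208989/4 ≈ 3.0522e+6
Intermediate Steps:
j(v) = 12 + 3/(1 + v) (j(v) = 12 + 3/(v + 1) = 12 + 3/(1 + v))
P = 3579273/4 (P = ((-9*(-47))*(3*(5 + 4*3)/(1 + 3)) + 471) - 1*(-888954) = (423*(3*(5 + 12)/4) + 471) + 888954 = (423*(3*(¼)*17) + 471) + 888954 = (423*(51/4) + 471) + 888954 = (21573/4 + 471) + 888954 = 23457/4 + 888954 = 3579273/4 ≈ 8.9482e+5)
(P + 2155653) + D(1218, -1554) = (3579273/4 + 2155653) + 1776 = 12201885/4 + 1776 = 12208989/4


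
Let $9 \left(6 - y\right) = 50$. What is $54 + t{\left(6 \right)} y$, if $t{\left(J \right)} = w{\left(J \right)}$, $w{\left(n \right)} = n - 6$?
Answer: $54$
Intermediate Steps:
$y = \frac{4}{9}$ ($y = 6 - \frac{50}{9} = \frac{4}{9} \approx 0.44444$)
$w{\left(n \right)} = -6 + n$ ($w{\left(n \right)} = n - 6 = -6 + n$)
$t{\left(J \right)} = -6 + J$
$54 + t{\left(6 \right)} y = 54 + \left(-6 + 6\right) \frac{4}{9} = 54 + 0 \cdot \frac{4}{9} = 54 + 0 = 54$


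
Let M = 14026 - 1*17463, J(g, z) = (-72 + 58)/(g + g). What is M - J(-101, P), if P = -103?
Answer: -347144/101 ≈ -3437.1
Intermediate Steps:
J(g, z) = -7/g (J(g, z) = -14*1/(2*g) = -7/g)
M = -3437 (M = 14026 - 17463 = -3437)
M - J(-101, P) = -3437 - (-7)/(-101) = -3437 - (-7)*(-1)/101 = -3437 - 1*7/101 = -3437 - 7/101 = -347144/101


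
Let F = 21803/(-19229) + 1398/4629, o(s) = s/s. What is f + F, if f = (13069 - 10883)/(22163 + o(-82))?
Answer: -241088643559/328806785454 ≈ -0.73322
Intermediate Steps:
o(s) = 1
F = -24681315/29670347 (F = 21803*(-1/19229) + 1398*(1/4629) = -21803/19229 + 466/1543 = -24681315/29670347 ≈ -0.83185)
f = 1093/11082 (f = (13069 - 10883)/(22163 + 1) = 2186/22164 = 2186*(1/22164) = 1093/11082 ≈ 0.098628)
f + F = 1093/11082 - 24681315/29670347 = -241088643559/328806785454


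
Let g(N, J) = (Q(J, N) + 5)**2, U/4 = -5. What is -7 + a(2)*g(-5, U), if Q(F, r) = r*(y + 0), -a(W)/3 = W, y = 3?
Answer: -607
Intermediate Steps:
a(W) = -3*W
Q(F, r) = 3*r (Q(F, r) = r*(3 + 0) = r*3 = 3*r)
U = -20 (U = 4*(-5) = -20)
g(N, J) = (5 + 3*N)**2 (g(N, J) = (3*N + 5)**2 = (5 + 3*N)**2)
-7 + a(2)*g(-5, U) = -7 + (-3*2)*(5 + 3*(-5))**2 = -7 - 6*(5 - 15)**2 = -7 - 6*(-10)**2 = -7 - 6*100 = -7 - 600 = -607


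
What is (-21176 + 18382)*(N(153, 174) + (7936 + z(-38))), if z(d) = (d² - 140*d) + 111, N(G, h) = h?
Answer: -41868090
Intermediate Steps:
z(d) = 111 + d² - 140*d
(-21176 + 18382)*(N(153, 174) + (7936 + z(-38))) = (-21176 + 18382)*(174 + (7936 + (111 + (-38)² - 140*(-38)))) = -2794*(174 + (7936 + (111 + 1444 + 5320))) = -2794*(174 + (7936 + 6875)) = -2794*(174 + 14811) = -2794*14985 = -41868090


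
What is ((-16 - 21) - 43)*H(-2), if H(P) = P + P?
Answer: 320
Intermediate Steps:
H(P) = 2*P
((-16 - 21) - 43)*H(-2) = ((-16 - 21) - 43)*(2*(-2)) = (-37 - 43)*(-4) = -80*(-4) = 320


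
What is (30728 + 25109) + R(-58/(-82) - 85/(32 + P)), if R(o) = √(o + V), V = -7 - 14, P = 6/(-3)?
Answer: 55837 + I*√1399494/246 ≈ 55837.0 + 4.809*I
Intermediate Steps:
P = -2 (P = 6*(-⅓) = -2)
V = -21
R(o) = √(-21 + o) (R(o) = √(o - 21) = √(-21 + o))
(30728 + 25109) + R(-58/(-82) - 85/(32 + P)) = (30728 + 25109) + √(-21 + (-58/(-82) - 85/(32 - 2))) = 55837 + √(-21 + (-58*(-1/82) - 85/30)) = 55837 + √(-21 + (29/41 - 85*1/30)) = 55837 + √(-21 + (29/41 - 17/6)) = 55837 + √(-21 - 523/246) = 55837 + √(-5689/246) = 55837 + I*√1399494/246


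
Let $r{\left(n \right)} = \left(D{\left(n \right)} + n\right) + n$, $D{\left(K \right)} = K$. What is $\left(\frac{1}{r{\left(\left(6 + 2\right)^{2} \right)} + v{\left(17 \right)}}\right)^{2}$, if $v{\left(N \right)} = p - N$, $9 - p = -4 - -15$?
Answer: $\frac{1}{29929} \approx 3.3412 \cdot 10^{-5}$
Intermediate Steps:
$r{\left(n \right)} = 3 n$ ($r{\left(n \right)} = \left(n + n\right) + n = 2 n + n = 3 n$)
$p = -2$ ($p = 9 - \left(-4 - -15\right) = 9 - \left(-4 + 15\right) = 9 - 11 = -2$)
$v{\left(N \right)} = -2 - N$
$\left(\frac{1}{r{\left(\left(6 + 2\right)^{2} \right)} + v{\left(17 \right)}}\right)^{2} = \left(\frac{1}{3 \left(6 + 2\right)^{2} - 19}\right)^{2} = \left(\frac{1}{3 \cdot 8^{2} - 19}\right)^{2} = \left(\frac{1}{3 \cdot 64 - 19}\right)^{2} = \left(\frac{1}{192 - 19}\right)^{2} = \left(\frac{1}{173}\right)^{2} = \frac{1}{29929}$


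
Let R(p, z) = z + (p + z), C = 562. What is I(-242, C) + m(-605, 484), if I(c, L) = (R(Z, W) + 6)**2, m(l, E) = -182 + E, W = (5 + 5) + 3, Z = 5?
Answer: 1671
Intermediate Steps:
W = 13 (W = 10 + 3 = 13)
R(p, z) = p + 2*z
I(c, L) = 1369 (I(c, L) = ((5 + 2*13) + 6)**2 = ((5 + 26) + 6)**2 = (31 + 6)**2 = 37**2 = 1369)
I(-242, C) + m(-605, 484) = 1369 + (-182 + 484) = 1369 + 302 = 1671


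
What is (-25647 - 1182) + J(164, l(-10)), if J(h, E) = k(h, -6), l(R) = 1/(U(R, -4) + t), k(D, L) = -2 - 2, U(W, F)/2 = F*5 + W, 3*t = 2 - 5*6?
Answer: -26833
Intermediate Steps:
t = -28/3 (t = (2 - 5*6)/3 = (2 - 30)/3 = (⅓)*(-28) = -28/3 ≈ -9.3333)
U(W, F) = 2*W + 10*F (U(W, F) = 2*(F*5 + W) = 2*(5*F + W) = 2*(W + 5*F) = 2*W + 10*F)
k(D, L) = -4
l(R) = 1/(-148/3 + 2*R) (l(R) = 1/((2*R + 10*(-4)) - 28/3) = 1/((2*R - 40) - 28/3) = 1/((-40 + 2*R) - 28/3) = 1/(-148/3 + 2*R))
J(h, E) = -4
(-25647 - 1182) + J(164, l(-10)) = (-25647 - 1182) - 4 = -26829 - 4 = -26833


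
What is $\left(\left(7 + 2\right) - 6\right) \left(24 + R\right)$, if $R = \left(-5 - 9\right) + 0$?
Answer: $30$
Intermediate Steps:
$R = -14$ ($R = \left(-5 - 9\right) + 0 = -14 + 0 = -14$)
$\left(\left(7 + 2\right) - 6\right) \left(24 + R\right) = \left(\left(7 + 2\right) - 6\right) \left(24 - 14\right) = \left(9 - 6\right) 10 = 3 \cdot 10 = 30$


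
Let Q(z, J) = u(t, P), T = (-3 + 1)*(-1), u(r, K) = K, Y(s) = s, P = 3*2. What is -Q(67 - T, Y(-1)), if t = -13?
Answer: -6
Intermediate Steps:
P = 6
T = 2 (T = -2*(-1) = 2)
Q(z, J) = 6
-Q(67 - T, Y(-1)) = -1*6 = -6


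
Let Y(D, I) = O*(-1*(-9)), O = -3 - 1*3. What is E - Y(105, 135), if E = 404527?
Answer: 404581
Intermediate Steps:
O = -6 (O = -3 - 3 = -6)
Y(D, I) = -54 (Y(D, I) = -(-6)*(-9) = -6*9 = -54)
E - Y(105, 135) = 404527 - 1*(-54) = 404527 + 54 = 404581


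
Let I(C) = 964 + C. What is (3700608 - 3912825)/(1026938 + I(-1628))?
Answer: -212217/1026274 ≈ -0.20678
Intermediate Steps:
(3700608 - 3912825)/(1026938 + I(-1628)) = (3700608 - 3912825)/(1026938 + (964 - 1628)) = -212217/(1026938 - 664) = -212217/1026274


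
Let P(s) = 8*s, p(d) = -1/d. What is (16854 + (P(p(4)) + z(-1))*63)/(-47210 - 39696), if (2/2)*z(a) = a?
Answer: -16665/86906 ≈ -0.19176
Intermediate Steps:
z(a) = a
(16854 + (P(p(4)) + z(-1))*63)/(-47210 - 39696) = (16854 + (8*(-1/4) - 1)*63)/(-47210 - 39696) = (16854 + (8*(-1*1/4) - 1)*63)/(-86906) = (16854 + (8*(-1/4) - 1)*63)*(-1/86906) = (16854 + (-2 - 1)*63)*(-1/86906) = (16854 - 3*63)*(-1/86906) = (16854 - 189)*(-1/86906) = 16665*(-1/86906) = -16665/86906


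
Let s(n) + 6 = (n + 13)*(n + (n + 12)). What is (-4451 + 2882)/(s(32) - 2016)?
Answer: -523/466 ≈ -1.1223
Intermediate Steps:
s(n) = -6 + (12 + 2*n)*(13 + n) (s(n) = -6 + (n + 13)*(n + (n + 12)) = -6 + (13 + n)*(n + (12 + n)) = -6 + (13 + n)*(12 + 2*n) = -6 + (12 + 2*n)*(13 + n))
(-4451 + 2882)/(s(32) - 2016) = (-4451 + 2882)/((150 + 2*32² + 38*32) - 2016) = -1569/((150 + 2*1024 + 1216) - 2016) = -1569/((150 + 2048 + 1216) - 2016) = -1569/(3414 - 2016) = -1569/1398 = -1569*1/1398 = -523/466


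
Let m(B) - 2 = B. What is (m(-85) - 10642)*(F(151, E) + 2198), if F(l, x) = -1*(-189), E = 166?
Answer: -25600575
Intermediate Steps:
m(B) = 2 + B
F(l, x) = 189
(m(-85) - 10642)*(F(151, E) + 2198) = ((2 - 85) - 10642)*(189 + 2198) = (-83 - 10642)*2387 = -10725*2387 = -25600575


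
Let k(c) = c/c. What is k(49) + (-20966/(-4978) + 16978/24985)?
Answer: 19282298/3273035 ≈ 5.8913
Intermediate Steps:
k(c) = 1
k(49) + (-20966/(-4978) + 16978/24985) = 1 + (-20966/(-4978) + 16978/24985) = 1 + (-20966*(-1/4978) + 16978*(1/24985)) = 1 + (10483/2489 + 16978/24985) = 1 + 16009263/3273035 = 19282298/3273035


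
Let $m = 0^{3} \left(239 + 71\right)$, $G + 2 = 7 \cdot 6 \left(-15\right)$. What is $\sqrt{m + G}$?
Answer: $2 i \sqrt{158} \approx 25.14 i$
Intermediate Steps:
$G = -632$ ($G = -2 + 7 \cdot 6 \left(-15\right) = -2 + 42 \left(-15\right) = -2 - 630 = -632$)
$m = 0$ ($m = 0 \cdot 310 = 0$)
$\sqrt{m + G} = \sqrt{0 - 632} = \sqrt{-632} = 2 i \sqrt{158}$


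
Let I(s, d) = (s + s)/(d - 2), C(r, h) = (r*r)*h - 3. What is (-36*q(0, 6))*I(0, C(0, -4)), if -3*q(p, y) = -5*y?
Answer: 0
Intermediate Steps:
C(r, h) = -3 + h*r² (C(r, h) = r²*h - 3 = h*r² - 3 = -3 + h*r²)
q(p, y) = 5*y/3 (q(p, y) = -(-5)*y/3 = 5*y/3)
I(s, d) = 2*s/(-2 + d) (I(s, d) = (2*s)/(-2 + d) = 2*s/(-2 + d))
(-36*q(0, 6))*I(0, C(0, -4)) = (-60*6)*(2*0/(-2 + (-3 - 4*0²))) = (-36*10)*(2*0/(-2 + (-3 - 4*0))) = -720*0/(-2 + (-3 + 0)) = -720*0/(-2 - 3) = -720*0/(-5) = -720*0*(-1)/5 = -360*0 = 0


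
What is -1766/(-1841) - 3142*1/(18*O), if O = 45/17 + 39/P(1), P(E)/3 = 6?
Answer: -95733856/2711793 ≈ -35.303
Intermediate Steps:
P(E) = 18 (P(E) = 3*6 = 18)
O = 491/102 (O = 45/17 + 39/18 = 45*(1/17) + 39*(1/18) = 45/17 + 13/6 = 491/102 ≈ 4.8137)
-1766/(-1841) - 3142*1/(18*O) = -1766/(-1841) - 3142/(-9*(-2)*(491/102)) = -1766*(-1/1841) - 3142/(18*(491/102)) = 1766/1841 - 3142/1473/17 = 1766/1841 - 3142*17/1473 = 1766/1841 - 53414/1473 = -95733856/2711793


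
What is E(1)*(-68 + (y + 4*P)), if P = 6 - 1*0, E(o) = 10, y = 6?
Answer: -380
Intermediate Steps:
P = 6 (P = 6 + 0 = 6)
E(1)*(-68 + (y + 4*P)) = 10*(-68 + (6 + 4*6)) = 10*(-68 + (6 + 24)) = 10*(-68 + 30) = 10*(-38) = -380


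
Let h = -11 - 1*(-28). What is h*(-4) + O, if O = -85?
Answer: -153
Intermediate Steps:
h = 17 (h = -11 + 28 = 17)
h*(-4) + O = 17*(-4) - 85 = -68 - 85 = -153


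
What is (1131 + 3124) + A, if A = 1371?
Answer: 5626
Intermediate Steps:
(1131 + 3124) + A = (1131 + 3124) + 1371 = 4255 + 1371 = 5626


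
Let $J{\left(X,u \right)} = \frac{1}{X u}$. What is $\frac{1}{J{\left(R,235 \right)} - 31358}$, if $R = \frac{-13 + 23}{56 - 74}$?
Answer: $- \frac{1175}{36845659} \approx -3.189 \cdot 10^{-5}$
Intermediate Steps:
$R = - \frac{5}{9}$ ($R = \frac{10}{-18} = 10 \left(- \frac{1}{18}\right) = - \frac{5}{9} \approx -0.55556$)
$J{\left(X,u \right)} = \frac{1}{X u}$
$\frac{1}{J{\left(R,235 \right)} - 31358} = \frac{1}{\frac{1}{\left(- \frac{5}{9}\right) 235} - 31358} = \frac{1}{\left(- \frac{9}{5}\right) \frac{1}{235} - 31358} = \frac{1}{- \frac{9}{1175} - 31358} = \frac{1}{- \frac{36845659}{1175}} = - \frac{1175}{36845659}$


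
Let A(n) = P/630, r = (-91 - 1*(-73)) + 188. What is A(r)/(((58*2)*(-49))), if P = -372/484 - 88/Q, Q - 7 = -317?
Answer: 9091/67160154600 ≈ 1.3536e-7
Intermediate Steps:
Q = -310 (Q = 7 - 317 = -310)
r = 170 (r = (-91 + 73) + 188 = -18 + 188 = 170)
P = -9091/18755 (P = -372/484 - 88/(-310) = -372*1/484 - 88*(-1/310) = -93/121 + 44/155 = -9091/18755 ≈ -0.48472)
A(n) = -9091/11815650 (A(n) = -9091/18755/630 = -9091/18755*1/630 = -9091/11815650)
A(r)/(((58*2)*(-49))) = -9091/(11815650*((58*2)*(-49))) = -9091/(11815650*(116*(-49))) = -9091/11815650/(-5684) = -9091/11815650*(-1/5684) = 9091/67160154600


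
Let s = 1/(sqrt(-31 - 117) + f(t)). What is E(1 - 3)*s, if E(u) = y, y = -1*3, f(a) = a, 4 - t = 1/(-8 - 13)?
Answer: -5355/72493 + 2646*I*sqrt(37)/72493 ≈ -0.073869 + 0.22202*I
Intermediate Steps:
t = 85/21 (t = 4 - 1/(-8 - 13) = 4 - 1/(-21) = 4 - 1*(-1/21) = 4 + 1/21 = 85/21 ≈ 4.0476)
s = 1/(85/21 + 2*I*sqrt(37)) (s = 1/(sqrt(-31 - 117) + 85/21) = 1/(sqrt(-148) + 85/21) = 1/(2*I*sqrt(37) + 85/21) = 1/(85/21 + 2*I*sqrt(37)) ≈ 0.024623 - 0.074007*I)
y = -3
E(u) = -3
E(1 - 3)*s = -3*(1785/72493 - 882*I*sqrt(37)/72493) = -5355/72493 + 2646*I*sqrt(37)/72493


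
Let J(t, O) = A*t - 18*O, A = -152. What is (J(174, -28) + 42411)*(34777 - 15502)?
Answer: 317401425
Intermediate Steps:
J(t, O) = -152*t - 18*O
(J(174, -28) + 42411)*(34777 - 15502) = ((-152*174 - 18*(-28)) + 42411)*(34777 - 15502) = ((-26448 + 504) + 42411)*19275 = (-25944 + 42411)*19275 = 16467*19275 = 317401425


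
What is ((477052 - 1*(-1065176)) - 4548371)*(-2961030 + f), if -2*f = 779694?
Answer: 10073215437411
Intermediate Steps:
f = -389847 (f = -½*779694 = -389847)
((477052 - 1*(-1065176)) - 4548371)*(-2961030 + f) = ((477052 - 1*(-1065176)) - 4548371)*(-2961030 - 389847) = ((477052 + 1065176) - 4548371)*(-3350877) = (1542228 - 4548371)*(-3350877) = -3006143*(-3350877) = 10073215437411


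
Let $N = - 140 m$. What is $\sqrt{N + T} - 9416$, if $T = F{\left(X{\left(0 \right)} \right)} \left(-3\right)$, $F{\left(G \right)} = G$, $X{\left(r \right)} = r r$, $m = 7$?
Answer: $-9416 + 14 i \sqrt{5} \approx -9416.0 + 31.305 i$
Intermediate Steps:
$X{\left(r \right)} = r^{2}$
$N = -980$ ($N = \left(-140\right) 7 = -980$)
$T = 0$ ($T = 0^{2} \left(-3\right) = 0 \left(-3\right) = 0$)
$\sqrt{N + T} - 9416 = \sqrt{-980 + 0} - 9416 = \sqrt{-980} - 9416 = 14 i \sqrt{5} - 9416 = -9416 + 14 i \sqrt{5}$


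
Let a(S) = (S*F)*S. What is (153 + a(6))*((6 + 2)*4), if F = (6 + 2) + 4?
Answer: 18720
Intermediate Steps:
F = 12 (F = 8 + 4 = 12)
a(S) = 12*S² (a(S) = (S*12)*S = (12*S)*S = 12*S²)
(153 + a(6))*((6 + 2)*4) = (153 + 12*6²)*((6 + 2)*4) = (153 + 12*36)*(8*4) = (153 + 432)*32 = 585*32 = 18720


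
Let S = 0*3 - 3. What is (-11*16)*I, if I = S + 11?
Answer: -1408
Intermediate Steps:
S = -3 (S = 0 - 3 = -3)
I = 8 (I = -3 + 11 = 8)
(-11*16)*I = -11*16*8 = -176*8 = -1408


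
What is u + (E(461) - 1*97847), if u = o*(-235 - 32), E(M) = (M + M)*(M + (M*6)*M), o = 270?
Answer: 1175921277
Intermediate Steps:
E(M) = 2*M*(M + 6*M²) (E(M) = (2*M)*(M + (6*M)*M) = (2*M)*(M + 6*M²) = 2*M*(M + 6*M²))
u = -72090 (u = 270*(-235 - 32) = 270*(-267) = -72090)
u + (E(461) - 1*97847) = -72090 + (461²*(2 + 12*461) - 1*97847) = -72090 + (212521*(2 + 5532) - 97847) = -72090 + (212521*5534 - 97847) = -72090 + (1176091214 - 97847) = -72090 + 1175993367 = 1175921277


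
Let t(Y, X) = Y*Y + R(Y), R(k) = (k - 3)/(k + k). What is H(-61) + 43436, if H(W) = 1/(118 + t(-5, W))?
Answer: 31230489/719 ≈ 43436.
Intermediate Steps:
R(k) = (-3 + k)/(2*k) (R(k) = (-3 + k)/((2*k)) = (-3 + k)*(1/(2*k)) = (-3 + k)/(2*k))
t(Y, X) = Y² + (-3 + Y)/(2*Y) (t(Y, X) = Y*Y + (-3 + Y)/(2*Y) = Y² + (-3 + Y)/(2*Y))
H(W) = 5/719 (H(W) = 1/(118 + (½)*(-3 - 5 + 2*(-5)³)/(-5)) = 1/(118 + (½)*(-⅕)*(-3 - 5 + 2*(-125))) = 1/(118 + (½)*(-⅕)*(-3 - 5 - 250)) = 1/(118 + (½)*(-⅕)*(-258)) = 1/(118 + 129/5) = 1/(719/5) = 5/719)
H(-61) + 43436 = 5/719 + 43436 = 31230489/719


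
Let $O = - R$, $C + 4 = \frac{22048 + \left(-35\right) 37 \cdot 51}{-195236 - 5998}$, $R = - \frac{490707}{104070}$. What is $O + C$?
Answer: $\frac{1629667559}{1745201865} \approx 0.9338$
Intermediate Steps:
$R = - \frac{163569}{34690}$ ($R = \left(-490707\right) \frac{1}{104070} = - \frac{163569}{34690} \approx -4.7152$)
$C = - \frac{760939}{201234}$ ($C = -4 + \frac{22048 + \left(-35\right) 37 \cdot 51}{-195236 - 5998} = -4 + \frac{22048 - 66045}{-201234} = -4 + \left(22048 - 66045\right) \left(- \frac{1}{201234}\right) = -4 - - \frac{43997}{201234} = -4 + \frac{43997}{201234} = - \frac{760939}{201234} \approx -3.7814$)
$O = \frac{163569}{34690}$ ($O = \left(-1\right) \left(- \frac{163569}{34690}\right) = \frac{163569}{34690} \approx 4.7152$)
$O + C = \frac{163569}{34690} - \frac{760939}{201234} = \frac{1629667559}{1745201865}$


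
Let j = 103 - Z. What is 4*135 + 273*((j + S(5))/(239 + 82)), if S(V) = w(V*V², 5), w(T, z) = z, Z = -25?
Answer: 69883/107 ≈ 653.11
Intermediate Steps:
S(V) = 5
j = 128 (j = 103 - 1*(-25) = 103 + 25 = 128)
4*135 + 273*((j + S(5))/(239 + 82)) = 4*135 + 273*((128 + 5)/(239 + 82)) = 540 + 273*(133/321) = 540 + 12103/107 = 69883/107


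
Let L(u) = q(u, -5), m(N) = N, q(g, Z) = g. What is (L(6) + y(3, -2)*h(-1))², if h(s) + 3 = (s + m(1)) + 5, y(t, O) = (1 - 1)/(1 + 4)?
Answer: 36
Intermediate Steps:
y(t, O) = 0 (y(t, O) = 0/5 = 0*(⅕) = 0)
h(s) = 3 + s (h(s) = -3 + ((s + 1) + 5) = -3 + ((1 + s) + 5) = -3 + (6 + s) = 3 + s)
L(u) = u
(L(6) + y(3, -2)*h(-1))² = (6 + 0*(3 - 1))² = (6 + 0*2)² = (6 + 0)² = 6² = 36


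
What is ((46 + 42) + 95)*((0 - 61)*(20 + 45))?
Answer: -725595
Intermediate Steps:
((46 + 42) + 95)*((0 - 61)*(20 + 45)) = (88 + 95)*(-61*65) = 183*(-3965) = -725595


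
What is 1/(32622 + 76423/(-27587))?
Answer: 27587/899866691 ≈ 3.0657e-5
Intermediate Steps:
1/(32622 + 76423/(-27587)) = 1/(32622 + 76423*(-1/27587)) = 1/(32622 - 76423/27587) = 1/(899866691/27587) = 27587/899866691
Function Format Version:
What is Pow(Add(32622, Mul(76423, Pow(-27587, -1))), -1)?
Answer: Rational(27587, 899866691) ≈ 3.0657e-5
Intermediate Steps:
Pow(Add(32622, Mul(76423, Pow(-27587, -1))), -1) = Pow(Add(32622, Mul(76423, Rational(-1, 27587))), -1) = Pow(Add(32622, Rational(-76423, 27587)), -1) = Pow(Rational(899866691, 27587), -1) = Rational(27587, 899866691)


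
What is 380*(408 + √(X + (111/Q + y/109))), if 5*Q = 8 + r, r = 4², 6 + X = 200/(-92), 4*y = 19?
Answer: 155040 + 95*√1507875262/2507 ≈ 1.5651e+5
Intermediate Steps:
y = 19/4 (y = (¼)*19 = 19/4 ≈ 4.7500)
X = -188/23 (X = -6 + 200/(-92) = -6 + 200*(-1/92) = -6 - 50/23 = -188/23 ≈ -8.1739)
r = 16
Q = 24/5 (Q = (8 + 16)/5 = (⅕)*24 = 24/5 ≈ 4.8000)
380*(408 + √(X + (111/Q + y/109))) = 380*(408 + √(-188/23 + (111/(24/5) + (19/4)/109))) = 380*(408 + √(-188/23 + (111*(5/24) + (19/4)*(1/109)))) = 380*(408 + √(-188/23 + (185/8 + 19/436))) = 380*(408 + √(-188/23 + 20203/872)) = 380*(408 + √(300733/20056)) = 380*(408 + √1507875262/10028) = 155040 + 95*√1507875262/2507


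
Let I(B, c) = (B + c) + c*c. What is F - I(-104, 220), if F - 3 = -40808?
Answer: -89321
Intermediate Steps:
I(B, c) = B + c + c² (I(B, c) = (B + c) + c² = B + c + c²)
F = -40805 (F = 3 - 40808 = -40805)
F - I(-104, 220) = -40805 - (-104 + 220 + 220²) = -40805 - (-104 + 220 + 48400) = -40805 - 1*48516 = -40805 - 48516 = -89321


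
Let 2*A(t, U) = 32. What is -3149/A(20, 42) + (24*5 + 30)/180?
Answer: -9407/48 ≈ -195.98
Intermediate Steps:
A(t, U) = 16 (A(t, U) = (1/2)*32 = 16)
-3149/A(20, 42) + (24*5 + 30)/180 = -3149/16 + (24*5 + 30)/180 = -3149*1/16 + (120 + 30)*(1/180) = -3149/16 + 150*(1/180) = -3149/16 + 5/6 = -9407/48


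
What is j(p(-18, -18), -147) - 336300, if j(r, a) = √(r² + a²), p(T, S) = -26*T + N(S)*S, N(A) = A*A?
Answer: -336300 + 3*√3199345 ≈ -3.3093e+5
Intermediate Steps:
N(A) = A²
p(T, S) = S³ - 26*T (p(T, S) = -26*T + S²*S = -26*T + S³ = S³ - 26*T)
j(r, a) = √(a² + r²)
j(p(-18, -18), -147) - 336300 = √((-147)² + ((-18)³ - 26*(-18))²) - 336300 = √(21609 + (-5832 + 468)²) - 336300 = √(21609 + (-5364)²) - 336300 = √(21609 + 28772496) - 336300 = √28794105 - 336300 = 3*√3199345 - 336300 = -336300 + 3*√3199345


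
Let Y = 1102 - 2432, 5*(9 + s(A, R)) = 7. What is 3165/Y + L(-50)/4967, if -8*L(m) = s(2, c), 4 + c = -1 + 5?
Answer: -31438583/13212220 ≈ -2.3795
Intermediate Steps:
c = 0 (c = -4 + (-1 + 5) = -4 + 4 = 0)
s(A, R) = -38/5 (s(A, R) = -9 + (1/5)*7 = -9 + 7/5 = -38/5)
L(m) = 19/20 (L(m) = -1/8*(-38/5) = 19/20)
Y = -1330
3165/Y + L(-50)/4967 = 3165/(-1330) + (19/20)/4967 = 3165*(-1/1330) + (19/20)*(1/4967) = -633/266 + 19/99340 = -31438583/13212220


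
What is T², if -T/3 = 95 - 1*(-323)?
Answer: 1572516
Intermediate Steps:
T = -1254 (T = -3*(95 - 1*(-323)) = -3*(95 + 323) = -3*418 = -1254)
T² = (-1254)² = 1572516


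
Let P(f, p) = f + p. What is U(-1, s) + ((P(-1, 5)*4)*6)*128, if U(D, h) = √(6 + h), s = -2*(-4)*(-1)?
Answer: 12288 + I*√2 ≈ 12288.0 + 1.4142*I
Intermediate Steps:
s = -8 (s = 8*(-1) = -8)
U(-1, s) + ((P(-1, 5)*4)*6)*128 = √(6 - 8) + (((-1 + 5)*4)*6)*128 = √(-2) + ((4*4)*6)*128 = I*√2 + (16*6)*128 = I*√2 + 96*128 = I*√2 + 12288 = 12288 + I*√2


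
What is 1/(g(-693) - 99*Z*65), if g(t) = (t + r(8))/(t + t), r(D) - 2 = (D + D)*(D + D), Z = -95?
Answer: 462/282432295 ≈ 1.6358e-6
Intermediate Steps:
r(D) = 2 + 4*D² (r(D) = 2 + (D + D)*(D + D) = 2 + (2*D)*(2*D) = 2 + 4*D²)
g(t) = (258 + t)/(2*t) (g(t) = (t + (2 + 4*8²))/(t + t) = (t + (2 + 4*64))/((2*t)) = (t + (2 + 256))*(1/(2*t)) = (t + 258)*(1/(2*t)) = (258 + t)*(1/(2*t)) = (258 + t)/(2*t))
1/(g(-693) - 99*Z*65) = 1/((½)*(258 - 693)/(-693) - 99*(-95)*65) = 1/((½)*(-1/693)*(-435) + 9405*65) = 1/(145/462 + 611325) = 1/(282432295/462) = 462/282432295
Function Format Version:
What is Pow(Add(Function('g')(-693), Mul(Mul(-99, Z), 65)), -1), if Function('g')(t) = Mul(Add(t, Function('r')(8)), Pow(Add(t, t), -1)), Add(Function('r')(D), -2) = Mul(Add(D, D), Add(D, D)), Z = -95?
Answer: Rational(462, 282432295) ≈ 1.6358e-6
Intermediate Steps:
Function('r')(D) = Add(2, Mul(4, Pow(D, 2))) (Function('r')(D) = Add(2, Mul(Add(D, D), Add(D, D))) = Add(2, Mul(Mul(2, D), Mul(2, D))) = Add(2, Mul(4, Pow(D, 2))))
Function('g')(t) = Mul(Rational(1, 2), Pow(t, -1), Add(258, t)) (Function('g')(t) = Mul(Add(t, Add(2, Mul(4, Pow(8, 2)))), Pow(Add(t, t), -1)) = Mul(Add(t, Add(2, Mul(4, 64))), Pow(Mul(2, t), -1)) = Mul(Add(t, Add(2, 256)), Mul(Rational(1, 2), Pow(t, -1))) = Mul(Add(t, 258), Mul(Rational(1, 2), Pow(t, -1))) = Mul(Add(258, t), Mul(Rational(1, 2), Pow(t, -1))) = Mul(Rational(1, 2), Pow(t, -1), Add(258, t)))
Pow(Add(Function('g')(-693), Mul(Mul(-99, Z), 65)), -1) = Pow(Add(Mul(Rational(1, 2), Pow(-693, -1), Add(258, -693)), Mul(Mul(-99, -95), 65)), -1) = Pow(Add(Mul(Rational(1, 2), Rational(-1, 693), -435), Mul(9405, 65)), -1) = Pow(Add(Rational(145, 462), 611325), -1) = Pow(Rational(282432295, 462), -1) = Rational(462, 282432295)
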